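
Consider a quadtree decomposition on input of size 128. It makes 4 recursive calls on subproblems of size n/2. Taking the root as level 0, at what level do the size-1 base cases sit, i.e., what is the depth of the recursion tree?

For divide and conquer with division factor 2:

Problem sizes at each level:
Level 0: 128
Level 1: 64
Level 2: 32
Level 3: 16
Level 4: 8
Level 5: 4
Level 6: 2
Level 7: 1

The root is level 0 and the size-1 base case is level 7 (the tree spans levels 0 through 7, i.e. 8 levels counting the root), so the depth is the number of divisions: log_2(128) = 7

The recursion tree depth is log_2(128) = 7. At each level, the problem size is divided by 2, so it takes 7 divisions to reduce to a base case of size 1. The algorithm makes 4 recursive calls at each level.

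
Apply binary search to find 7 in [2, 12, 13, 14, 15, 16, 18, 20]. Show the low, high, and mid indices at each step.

Binary search for 7 in [2, 12, 13, 14, 15, 16, 18, 20]:

lo=0, hi=7, mid=3, arr[mid]=14 -> 14 > 7, search left half
lo=0, hi=2, mid=1, arr[mid]=12 -> 12 > 7, search left half
lo=0, hi=0, mid=0, arr[mid]=2 -> 2 < 7, search right half
lo=1 > hi=0, target 7 not found

Binary search determines that 7 is not in the array after 3 comparisons. The search space was exhausted without finding the target.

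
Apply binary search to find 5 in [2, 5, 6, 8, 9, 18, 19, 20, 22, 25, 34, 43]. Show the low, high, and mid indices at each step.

Binary search for 5 in [2, 5, 6, 8, 9, 18, 19, 20, 22, 25, 34, 43]:

lo=0, hi=11, mid=5, arr[mid]=18 -> 18 > 5, search left half
lo=0, hi=4, mid=2, arr[mid]=6 -> 6 > 5, search left half
lo=0, hi=1, mid=0, arr[mid]=2 -> 2 < 5, search right half
lo=1, hi=1, mid=1, arr[mid]=5 -> Found target at index 1!

Binary search finds 5 at index 1 after 4 comparisons. The search repeatedly halves the search space by comparing with the middle element.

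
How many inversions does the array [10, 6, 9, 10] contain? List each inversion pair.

Finding inversions in [10, 6, 9, 10]:

(0, 1): arr[0]=10 > arr[1]=6
(0, 2): arr[0]=10 > arr[2]=9

Total inversions: 2

The array has 2 inversion(s): (0,1), (0,2). Each pair (i,j) satisfies i < j and arr[i] > arr[j].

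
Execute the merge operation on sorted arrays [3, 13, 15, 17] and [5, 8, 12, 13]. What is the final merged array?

Merging process:

Compare 3 vs 5: take 3 from left. Merged: [3]
Compare 13 vs 5: take 5 from right. Merged: [3, 5]
Compare 13 vs 8: take 8 from right. Merged: [3, 5, 8]
Compare 13 vs 12: take 12 from right. Merged: [3, 5, 8, 12]
Compare 13 vs 13: take 13 from left. Merged: [3, 5, 8, 12, 13]
Compare 15 vs 13: take 13 from right. Merged: [3, 5, 8, 12, 13, 13]
Append remaining from left: [15, 17]. Merged: [3, 5, 8, 12, 13, 13, 15, 17]

Final merged array: [3, 5, 8, 12, 13, 13, 15, 17]
Total comparisons: 6

The merged array is [3, 5, 8, 12, 13, 13, 15, 17], requiring 6 comparisons. The merge step runs in O(n) time where n is the total number of elements.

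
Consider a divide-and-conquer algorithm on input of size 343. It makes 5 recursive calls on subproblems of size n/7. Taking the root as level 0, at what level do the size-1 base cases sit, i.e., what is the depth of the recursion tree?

For divide and conquer with division factor 7:

Problem sizes at each level:
Level 0: 343
Level 1: 49
Level 2: 7
Level 3: 1

The root is level 0 and the size-1 base case is level 3 (the tree spans levels 0 through 3, i.e. 4 levels counting the root), so the depth is the number of divisions: log_7(343) = 3

The recursion tree depth is log_7(343) = 3. At each level, the problem size is divided by 7, so it takes 3 divisions to reduce to a base case of size 1. The algorithm makes 5 recursive calls at each level.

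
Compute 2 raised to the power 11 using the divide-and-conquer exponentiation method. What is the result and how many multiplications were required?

Computing 2^11 by squaring (build up from 2^1; each line after the first costs one multiplication):

2^1 = 2
2^2 = (2^1)^2 = 2^2 = 4
2^4 = (2^2)^2 = 4^2 = 16
2^5 = 2 * 2^4 = 2 * 16 = 32
2^10 = (2^5)^2 = 32^2 = 1024
2^11 = 2 * 2^10 = 2 * 1024 = 2048

Result: 2048
Multiplications needed: 5 (5 lines after 2^1)

2^11 = 2048. Using exponentiation by squaring, this requires 5 multiplications. The key idea: if the exponent is even, square the half-power; if odd, multiply by the base once.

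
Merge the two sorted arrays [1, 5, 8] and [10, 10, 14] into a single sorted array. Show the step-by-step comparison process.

Merging process:

Compare 1 vs 10: take 1 from left. Merged: [1]
Compare 5 vs 10: take 5 from left. Merged: [1, 5]
Compare 8 vs 10: take 8 from left. Merged: [1, 5, 8]
Append remaining from right: [10, 10, 14]. Merged: [1, 5, 8, 10, 10, 14]

Final merged array: [1, 5, 8, 10, 10, 14]
Total comparisons: 3

The merged array is [1, 5, 8, 10, 10, 14], requiring 3 comparisons. The merge step runs in O(n) time where n is the total number of elements.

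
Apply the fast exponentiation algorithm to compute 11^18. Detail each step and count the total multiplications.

Computing 11^18 by squaring (build up from 11^1; each line after the first costs one multiplication):

11^1 = 11
11^2 = (11^1)^2 = 11^2 = 121
11^4 = (11^2)^2 = 121^2 = 14641
11^8 = (11^4)^2 = 14641^2 = 214358881
11^9 = 11 * 11^8 = 11 * 214358881 = 2357947691
11^18 = (11^9)^2 = 2357947691^2 = 5559917313492231481

Result: 5559917313492231481
Multiplications needed: 5 (5 lines after 11^1)

11^18 = 5559917313492231481. Using exponentiation by squaring, this requires 5 multiplications. The key idea: if the exponent is even, square the half-power; if odd, multiply by the base once.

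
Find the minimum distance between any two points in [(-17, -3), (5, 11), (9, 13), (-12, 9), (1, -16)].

Computing all pairwise distances among 5 points:

d((-17, -3), (5, 11)) = 26.0768
d((-17, -3), (9, 13)) = 30.5287
d((-17, -3), (-12, 9)) = 13.0
d((-17, -3), (1, -16)) = 22.2036
d((5, 11), (9, 13)) = 4.4721 <-- minimum
d((5, 11), (-12, 9)) = 17.1172
d((5, 11), (1, -16)) = 27.2947
d((9, 13), (-12, 9)) = 21.3776
d((9, 13), (1, -16)) = 30.0832
d((-12, 9), (1, -16)) = 28.178

Closest pair: (5, 11) and (9, 13) with distance 4.4721

The closest pair is (5, 11) and (9, 13) with Euclidean distance 4.4721. For 5 points, brute-force pairwise comparison is shown above. For large n, the divide-and-conquer algorithm (sort by x, recurse on halves, check the dividing strip) achieves O(n log n).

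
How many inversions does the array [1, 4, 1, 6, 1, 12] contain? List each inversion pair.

Finding inversions in [1, 4, 1, 6, 1, 12]:

(1, 2): arr[1]=4 > arr[2]=1
(1, 4): arr[1]=4 > arr[4]=1
(3, 4): arr[3]=6 > arr[4]=1

Total inversions: 3

The array has 3 inversion(s): (1,2), (1,4), (3,4). Each pair (i,j) satisfies i < j and arr[i] > arr[j].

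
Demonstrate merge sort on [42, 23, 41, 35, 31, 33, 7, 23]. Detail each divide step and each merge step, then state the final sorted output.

Merge sort trace:

Split: [42, 23, 41, 35, 31, 33, 7, 23] -> [42, 23, 41, 35] and [31, 33, 7, 23]
  Split: [42, 23, 41, 35] -> [42, 23] and [41, 35]
    Split: [42, 23] -> [42] and [23]
    Merge: [42] + [23] -> [23, 42]
    Split: [41, 35] -> [41] and [35]
    Merge: [41] + [35] -> [35, 41]
  Merge: [23, 42] + [35, 41] -> [23, 35, 41, 42]
  Split: [31, 33, 7, 23] -> [31, 33] and [7, 23]
    Split: [31, 33] -> [31] and [33]
    Merge: [31] + [33] -> [31, 33]
    Split: [7, 23] -> [7] and [23]
    Merge: [7] + [23] -> [7, 23]
  Merge: [31, 33] + [7, 23] -> [7, 23, 31, 33]
Merge: [23, 35, 41, 42] + [7, 23, 31, 33] -> [7, 23, 23, 31, 33, 35, 41, 42]

Final sorted array: [7, 23, 23, 31, 33, 35, 41, 42]

The merge sort proceeds by recursively splitting the array and merging sorted halves.
After all merges, the sorted array is [7, 23, 23, 31, 33, 35, 41, 42].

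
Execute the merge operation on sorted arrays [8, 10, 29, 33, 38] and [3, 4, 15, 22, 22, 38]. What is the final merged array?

Merging process:

Compare 8 vs 3: take 3 from right. Merged: [3]
Compare 8 vs 4: take 4 from right. Merged: [3, 4]
Compare 8 vs 15: take 8 from left. Merged: [3, 4, 8]
Compare 10 vs 15: take 10 from left. Merged: [3, 4, 8, 10]
Compare 29 vs 15: take 15 from right. Merged: [3, 4, 8, 10, 15]
Compare 29 vs 22: take 22 from right. Merged: [3, 4, 8, 10, 15, 22]
Compare 29 vs 22: take 22 from right. Merged: [3, 4, 8, 10, 15, 22, 22]
Compare 29 vs 38: take 29 from left. Merged: [3, 4, 8, 10, 15, 22, 22, 29]
Compare 33 vs 38: take 33 from left. Merged: [3, 4, 8, 10, 15, 22, 22, 29, 33]
Compare 38 vs 38: take 38 from left. Merged: [3, 4, 8, 10, 15, 22, 22, 29, 33, 38]
Append remaining from right: [38]. Merged: [3, 4, 8, 10, 15, 22, 22, 29, 33, 38, 38]

Final merged array: [3, 4, 8, 10, 15, 22, 22, 29, 33, 38, 38]
Total comparisons: 10

The merged array is [3, 4, 8, 10, 15, 22, 22, 29, 33, 38, 38], requiring 10 comparisons. The merge step runs in O(n) time where n is the total number of elements.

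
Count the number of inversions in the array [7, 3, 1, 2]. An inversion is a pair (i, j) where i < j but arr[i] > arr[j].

Finding inversions in [7, 3, 1, 2]:

(0, 1): arr[0]=7 > arr[1]=3
(0, 2): arr[0]=7 > arr[2]=1
(0, 3): arr[0]=7 > arr[3]=2
(1, 2): arr[1]=3 > arr[2]=1
(1, 3): arr[1]=3 > arr[3]=2

Total inversions: 5

The array has 5 inversion(s): (0,1), (0,2), (0,3), (1,2), (1,3). Each pair (i,j) satisfies i < j and arr[i] > arr[j].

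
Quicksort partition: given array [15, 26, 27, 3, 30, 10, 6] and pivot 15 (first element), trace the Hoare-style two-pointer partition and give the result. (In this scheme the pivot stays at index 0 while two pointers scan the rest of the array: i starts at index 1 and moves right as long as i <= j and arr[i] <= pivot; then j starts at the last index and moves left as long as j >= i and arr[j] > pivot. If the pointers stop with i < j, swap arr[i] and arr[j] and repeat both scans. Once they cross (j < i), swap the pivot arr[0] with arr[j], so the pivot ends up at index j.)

Hoare-style two-pointer partition with pivot = 15:

Initial array: [15, 26, 27, 3, 30, 10, 6]

Pointers start at i = 1, j = 6.
i stops at index 1 (arr[1]=26 > 15), j stops at index 6 (arr[6]=6 <= 15): swap arr[1] and arr[6], array becomes [15, 6, 27, 3, 30, 10, 26]
i stops at index 2 (arr[2]=27 > 15), j stops at index 5 (arr[5]=10 <= 15): swap arr[2] and arr[5], array becomes [15, 6, 10, 3, 30, 27, 26]
i ends at 4, j ends at 3: the pointers have crossed (j < i), so scanning stops.

Swap pivot arr[0] with arr[3] to place pivot at position 3: [3, 6, 10, 15, 30, 27, 26]
Pivot position: 3

After partitioning with pivot 15, the array becomes [3, 6, 10, 15, 30, 27, 26]. The pivot is placed at index 3. All elements to the left of the pivot are <= 15, and all elements to the right are > 15.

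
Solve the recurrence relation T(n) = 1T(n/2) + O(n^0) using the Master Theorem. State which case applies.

Master Theorem for T(n) = 1T(n/2) + O(n^0):

a = 1, b = 2, c = 0
log_b(a) = log_2(1) = 0.0000

Case 2: c = 0 = log_2(1) = 0.0000
T(n) = O(n^0 log n) = O(log n)

For T(n) = 1T(n/2) + O(n^0): log_2(1) = 0.0000. This is Case 2 of the Master Theorem (c = log_b(a), equal work at all levels), giving O(log n).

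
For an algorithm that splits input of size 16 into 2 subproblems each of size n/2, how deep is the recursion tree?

For divide and conquer with division factor 2:

Problem sizes at each level:
Level 0: 16
Level 1: 8
Level 2: 4
Level 3: 2
Level 4: 1

The root is level 0 and the size-1 base case is level 4 (the tree spans levels 0 through 4, i.e. 5 levels counting the root), so the depth is the number of divisions: log_2(16) = 4

The recursion tree depth is log_2(16) = 4. At each level, the problem size is divided by 2, so it takes 4 divisions to reduce to a base case of size 1. The algorithm makes 2 recursive calls at each level.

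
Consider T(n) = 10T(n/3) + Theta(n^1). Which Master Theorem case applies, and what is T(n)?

Master Theorem for T(n) = 10T(n/3) + O(n^1):

a = 10, b = 3, c = 1
log_b(a) = log_3(10) = 2.0959

Case 1: c = 1 < log_3(10) = 2.0959
T(n) = O(n^(log_3 10))

For T(n) = 10T(n/3) + O(n^1): log_3(10) = 2.0959. This is Case 1 of the Master Theorem (c < log_b(a), work dominated by leaves), giving O(n^(log_3 10)).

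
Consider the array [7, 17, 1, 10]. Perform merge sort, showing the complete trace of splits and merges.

Merge sort trace:

Split: [7, 17, 1, 10] -> [7, 17] and [1, 10]
  Split: [7, 17] -> [7] and [17]
  Merge: [7] + [17] -> [7, 17]
  Split: [1, 10] -> [1] and [10]
  Merge: [1] + [10] -> [1, 10]
Merge: [7, 17] + [1, 10] -> [1, 7, 10, 17]

Final sorted array: [1, 7, 10, 17]

The merge sort proceeds by recursively splitting the array and merging sorted halves.
After all merges, the sorted array is [1, 7, 10, 17].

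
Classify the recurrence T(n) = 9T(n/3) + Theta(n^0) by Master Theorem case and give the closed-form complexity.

Master Theorem for T(n) = 9T(n/3) + O(n^0):

a = 9, b = 3, c = 0
log_b(a) = log_3(9) = 2.0000

Case 1: c = 0 < log_3(9) = 2.0000
T(n) = O(n^(log_3 9)) = O(n^2)

For T(n) = 9T(n/3) + O(n^0): log_3(9) = 2.0000. This is Case 1 of the Master Theorem (c < log_b(a), work dominated by leaves), giving O(n^2).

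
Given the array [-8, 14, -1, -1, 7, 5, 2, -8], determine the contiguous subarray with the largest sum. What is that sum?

Using Kadane's algorithm on [-8, 14, -1, -1, 7, 5, 2, -8]:

Scanning through the array:
Position 1 (value 14): max_ending_here = 14, max_so_far = 14
Position 2 (value -1): max_ending_here = 13, max_so_far = 14
Position 3 (value -1): max_ending_here = 12, max_so_far = 14
Position 4 (value 7): max_ending_here = 19, max_so_far = 19
Position 5 (value 5): max_ending_here = 24, max_so_far = 24
Position 6 (value 2): max_ending_here = 26, max_so_far = 26
Position 7 (value -8): max_ending_here = 18, max_so_far = 26

Maximum subarray: [14, -1, -1, 7, 5, 2]
Maximum sum: 26

The maximum subarray is [14, -1, -1, 7, 5, 2] with sum 26. This subarray runs from index 1 to index 6.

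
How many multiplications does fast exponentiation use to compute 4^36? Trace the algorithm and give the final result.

Computing 4^36 by squaring (build up from 4^1; each line after the first costs one multiplication):

4^1 = 4
4^2 = (4^1)^2 = 4^2 = 16
4^4 = (4^2)^2 = 16^2 = 256
4^8 = (4^4)^2 = 256^2 = 65536
4^9 = 4 * 4^8 = 4 * 65536 = 262144
4^18 = (4^9)^2 = 262144^2 = 68719476736
4^36 = (4^18)^2 = 68719476736^2 = 4722366482869645213696

Result: 4722366482869645213696
Multiplications needed: 6 (6 lines after 4^1)

4^36 = 4722366482869645213696. Using exponentiation by squaring, this requires 6 multiplications. The key idea: if the exponent is even, square the half-power; if odd, multiply by the base once.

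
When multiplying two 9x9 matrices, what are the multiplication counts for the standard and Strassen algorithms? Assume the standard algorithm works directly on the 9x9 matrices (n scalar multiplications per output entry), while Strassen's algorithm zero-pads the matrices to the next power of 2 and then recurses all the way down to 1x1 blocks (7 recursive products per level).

Matrix multiplication for 9x9 matrices:

Strassen's algorithm requires power-of-2 dimensions. Pad 9x9 to 16x16 (next power of 2).

Standard algorithm: 9^3 = 729 multiplications
Strassen's algorithm: 7^(log2(16)) = 7^4 = 2401 multiplications
Difference: 729 - 2401 = -1672 (Strassen uses MORE here due to padding overhead — for small or just-over-power-of-2 n, padding can outweigh the per-level savings)

Standard: 729 multiplications (9^3). Strassen: 2401 multiplications (7^4, after padding to 16x16). Strassen reduces 8 recursive multiplications to 7 at each level.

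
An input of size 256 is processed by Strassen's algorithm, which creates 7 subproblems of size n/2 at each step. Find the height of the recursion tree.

For divide and conquer with division factor 2:

Problem sizes at each level:
Level 0: 256
Level 1: 128
Level 2: 64
Level 3: 32
Level 4: 16
Level 5: 8
Level 6: 4
Level 7: 2
Level 8: 1

The root is level 0 and the size-1 base case is level 8 (the tree spans levels 0 through 8, i.e. 9 levels counting the root), so the depth is the number of divisions: log_2(256) = 8

The recursion tree depth is log_2(256) = 8. At each level, the problem size is divided by 2, so it takes 8 divisions to reduce to a base case of size 1. The algorithm makes 7 recursive calls at each level.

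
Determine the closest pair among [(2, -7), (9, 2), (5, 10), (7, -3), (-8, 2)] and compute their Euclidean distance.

Computing all pairwise distances among 5 points:

d((2, -7), (9, 2)) = 11.4018
d((2, -7), (5, 10)) = 17.2627
d((2, -7), (7, -3)) = 6.4031
d((2, -7), (-8, 2)) = 13.4536
d((9, 2), (5, 10)) = 8.9443
d((9, 2), (7, -3)) = 5.3852 <-- minimum
d((9, 2), (-8, 2)) = 17.0
d((5, 10), (7, -3)) = 13.1529
d((5, 10), (-8, 2)) = 15.2643
d((7, -3), (-8, 2)) = 15.8114

Closest pair: (9, 2) and (7, -3) with distance 5.3852

The closest pair is (9, 2) and (7, -3) with Euclidean distance 5.3852. For 5 points, brute-force pairwise comparison is shown above. For large n, the divide-and-conquer algorithm (sort by x, recurse on halves, check the dividing strip) achieves O(n log n).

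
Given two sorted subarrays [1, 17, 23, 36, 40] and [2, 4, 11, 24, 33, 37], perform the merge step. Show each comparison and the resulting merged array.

Merging process:

Compare 1 vs 2: take 1 from left. Merged: [1]
Compare 17 vs 2: take 2 from right. Merged: [1, 2]
Compare 17 vs 4: take 4 from right. Merged: [1, 2, 4]
Compare 17 vs 11: take 11 from right. Merged: [1, 2, 4, 11]
Compare 17 vs 24: take 17 from left. Merged: [1, 2, 4, 11, 17]
Compare 23 vs 24: take 23 from left. Merged: [1, 2, 4, 11, 17, 23]
Compare 36 vs 24: take 24 from right. Merged: [1, 2, 4, 11, 17, 23, 24]
Compare 36 vs 33: take 33 from right. Merged: [1, 2, 4, 11, 17, 23, 24, 33]
Compare 36 vs 37: take 36 from left. Merged: [1, 2, 4, 11, 17, 23, 24, 33, 36]
Compare 40 vs 37: take 37 from right. Merged: [1, 2, 4, 11, 17, 23, 24, 33, 36, 37]
Append remaining from left: [40]. Merged: [1, 2, 4, 11, 17, 23, 24, 33, 36, 37, 40]

Final merged array: [1, 2, 4, 11, 17, 23, 24, 33, 36, 37, 40]
Total comparisons: 10

The merged array is [1, 2, 4, 11, 17, 23, 24, 33, 36, 37, 40], requiring 10 comparisons. The merge step runs in O(n) time where n is the total number of elements.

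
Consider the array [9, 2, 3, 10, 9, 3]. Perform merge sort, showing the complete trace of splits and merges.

Merge sort trace:

Split: [9, 2, 3, 10, 9, 3] -> [9, 2, 3] and [10, 9, 3]
  Split: [9, 2, 3] -> [9] and [2, 3]
    Split: [2, 3] -> [2] and [3]
    Merge: [2] + [3] -> [2, 3]
  Merge: [9] + [2, 3] -> [2, 3, 9]
  Split: [10, 9, 3] -> [10] and [9, 3]
    Split: [9, 3] -> [9] and [3]
    Merge: [9] + [3] -> [3, 9]
  Merge: [10] + [3, 9] -> [3, 9, 10]
Merge: [2, 3, 9] + [3, 9, 10] -> [2, 3, 3, 9, 9, 10]

Final sorted array: [2, 3, 3, 9, 9, 10]

The merge sort proceeds by recursively splitting the array and merging sorted halves.
After all merges, the sorted array is [2, 3, 3, 9, 9, 10].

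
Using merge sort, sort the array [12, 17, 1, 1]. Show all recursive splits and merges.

Merge sort trace:

Split: [12, 17, 1, 1] -> [12, 17] and [1, 1]
  Split: [12, 17] -> [12] and [17]
  Merge: [12] + [17] -> [12, 17]
  Split: [1, 1] -> [1] and [1]
  Merge: [1] + [1] -> [1, 1]
Merge: [12, 17] + [1, 1] -> [1, 1, 12, 17]

Final sorted array: [1, 1, 12, 17]

The merge sort proceeds by recursively splitting the array and merging sorted halves.
After all merges, the sorted array is [1, 1, 12, 17].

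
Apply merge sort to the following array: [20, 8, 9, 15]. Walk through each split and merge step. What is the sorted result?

Merge sort trace:

Split: [20, 8, 9, 15] -> [20, 8] and [9, 15]
  Split: [20, 8] -> [20] and [8]
  Merge: [20] + [8] -> [8, 20]
  Split: [9, 15] -> [9] and [15]
  Merge: [9] + [15] -> [9, 15]
Merge: [8, 20] + [9, 15] -> [8, 9, 15, 20]

Final sorted array: [8, 9, 15, 20]

The merge sort proceeds by recursively splitting the array and merging sorted halves.
After all merges, the sorted array is [8, 9, 15, 20].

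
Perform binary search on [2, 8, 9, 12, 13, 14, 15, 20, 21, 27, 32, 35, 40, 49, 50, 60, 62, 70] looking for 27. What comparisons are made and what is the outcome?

Binary search for 27 in [2, 8, 9, 12, 13, 14, 15, 20, 21, 27, 32, 35, 40, 49, 50, 60, 62, 70]:

lo=0, hi=17, mid=8, arr[mid]=21 -> 21 < 27, search right half
lo=9, hi=17, mid=13, arr[mid]=49 -> 49 > 27, search left half
lo=9, hi=12, mid=10, arr[mid]=32 -> 32 > 27, search left half
lo=9, hi=9, mid=9, arr[mid]=27 -> Found target at index 9!

Binary search finds 27 at index 9 after 4 comparisons. The search repeatedly halves the search space by comparing with the middle element.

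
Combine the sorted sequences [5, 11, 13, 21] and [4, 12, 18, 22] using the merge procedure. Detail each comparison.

Merging process:

Compare 5 vs 4: take 4 from right. Merged: [4]
Compare 5 vs 12: take 5 from left. Merged: [4, 5]
Compare 11 vs 12: take 11 from left. Merged: [4, 5, 11]
Compare 13 vs 12: take 12 from right. Merged: [4, 5, 11, 12]
Compare 13 vs 18: take 13 from left. Merged: [4, 5, 11, 12, 13]
Compare 21 vs 18: take 18 from right. Merged: [4, 5, 11, 12, 13, 18]
Compare 21 vs 22: take 21 from left. Merged: [4, 5, 11, 12, 13, 18, 21]
Append remaining from right: [22]. Merged: [4, 5, 11, 12, 13, 18, 21, 22]

Final merged array: [4, 5, 11, 12, 13, 18, 21, 22]
Total comparisons: 7

The merged array is [4, 5, 11, 12, 13, 18, 21, 22], requiring 7 comparisons. The merge step runs in O(n) time where n is the total number of elements.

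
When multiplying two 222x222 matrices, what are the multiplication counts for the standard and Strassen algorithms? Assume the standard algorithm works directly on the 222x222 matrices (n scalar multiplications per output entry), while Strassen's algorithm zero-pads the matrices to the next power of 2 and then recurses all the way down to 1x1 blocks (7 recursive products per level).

Matrix multiplication for 222x222 matrices:

Strassen's algorithm requires power-of-2 dimensions. Pad 222x222 to 256x256 (next power of 2).

Standard algorithm: 222^3 = 10941048 multiplications
Strassen's algorithm: 7^(log2(256)) = 7^8 = 5764801 multiplications
Savings: 10941048 - 5764801 = 5176247 multiplications

Standard: 10941048 multiplications (222^3). Strassen: 5764801 multiplications (7^8, after padding to 256x256). Strassen reduces 8 recursive multiplications to 7 at each level.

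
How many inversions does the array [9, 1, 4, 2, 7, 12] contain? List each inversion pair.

Finding inversions in [9, 1, 4, 2, 7, 12]:

(0, 1): arr[0]=9 > arr[1]=1
(0, 2): arr[0]=9 > arr[2]=4
(0, 3): arr[0]=9 > arr[3]=2
(0, 4): arr[0]=9 > arr[4]=7
(2, 3): arr[2]=4 > arr[3]=2

Total inversions: 5

The array has 5 inversion(s): (0,1), (0,2), (0,3), (0,4), (2,3). Each pair (i,j) satisfies i < j and arr[i] > arr[j].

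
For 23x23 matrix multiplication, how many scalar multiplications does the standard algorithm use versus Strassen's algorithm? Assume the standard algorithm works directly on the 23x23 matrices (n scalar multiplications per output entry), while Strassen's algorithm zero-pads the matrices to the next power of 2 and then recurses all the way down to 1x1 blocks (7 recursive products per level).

Matrix multiplication for 23x23 matrices:

Strassen's algorithm requires power-of-2 dimensions. Pad 23x23 to 32x32 (next power of 2).

Standard algorithm: 23^3 = 12167 multiplications
Strassen's algorithm: 7^(log2(32)) = 7^5 = 16807 multiplications
Difference: 12167 - 16807 = -4640 (Strassen uses MORE here due to padding overhead — for small or just-over-power-of-2 n, padding can outweigh the per-level savings)

Standard: 12167 multiplications (23^3). Strassen: 16807 multiplications (7^5, after padding to 32x32). Strassen reduces 8 recursive multiplications to 7 at each level.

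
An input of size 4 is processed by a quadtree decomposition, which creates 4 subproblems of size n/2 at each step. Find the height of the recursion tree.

For divide and conquer with division factor 2:

Problem sizes at each level:
Level 0: 4
Level 1: 2
Level 2: 1

The root is level 0 and the size-1 base case is level 2 (the tree spans levels 0 through 2, i.e. 3 levels counting the root), so the depth is the number of divisions: log_2(4) = 2

The recursion tree depth is log_2(4) = 2. At each level, the problem size is divided by 2, so it takes 2 divisions to reduce to a base case of size 1. The algorithm makes 4 recursive calls at each level.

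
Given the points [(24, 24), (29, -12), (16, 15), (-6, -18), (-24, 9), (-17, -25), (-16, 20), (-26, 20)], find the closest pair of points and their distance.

Computing all pairwise distances among 8 points:

d((24, 24), (29, -12)) = 36.3456
d((24, 24), (16, 15)) = 12.0416
d((24, 24), (-6, -18)) = 51.614
d((24, 24), (-24, 9)) = 50.2892
d((24, 24), (-17, -25)) = 63.8905
d((24, 24), (-16, 20)) = 40.1995
d((24, 24), (-26, 20)) = 50.1597
d((29, -12), (16, 15)) = 29.9666
d((29, -12), (-6, -18)) = 35.5106
d((29, -12), (-24, 9)) = 57.0088
d((29, -12), (-17, -25)) = 47.8017
d((29, -12), (-16, 20)) = 55.2178
d((29, -12), (-26, 20)) = 63.6318
d((16, 15), (-6, -18)) = 39.6611
d((16, 15), (-24, 9)) = 40.4475
d((16, 15), (-17, -25)) = 51.8556
d((16, 15), (-16, 20)) = 32.3883
d((16, 15), (-26, 20)) = 42.2966
d((-6, -18), (-24, 9)) = 32.45
d((-6, -18), (-17, -25)) = 13.0384
d((-6, -18), (-16, 20)) = 39.2938
d((-6, -18), (-26, 20)) = 42.9418
d((-24, 9), (-17, -25)) = 34.7131
d((-24, 9), (-16, 20)) = 13.6015
d((-24, 9), (-26, 20)) = 11.1803
d((-17, -25), (-16, 20)) = 45.0111
d((-17, -25), (-26, 20)) = 45.8912
d((-16, 20), (-26, 20)) = 10.0 <-- minimum

Closest pair: (-16, 20) and (-26, 20) with distance 10.0

The closest pair is (-16, 20) and (-26, 20) with Euclidean distance 10.0. For 8 points, brute-force pairwise comparison is shown above. For large n, the divide-and-conquer algorithm (sort by x, recurse on halves, check the dividing strip) achieves O(n log n).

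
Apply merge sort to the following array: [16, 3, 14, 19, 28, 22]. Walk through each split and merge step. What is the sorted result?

Merge sort trace:

Split: [16, 3, 14, 19, 28, 22] -> [16, 3, 14] and [19, 28, 22]
  Split: [16, 3, 14] -> [16] and [3, 14]
    Split: [3, 14] -> [3] and [14]
    Merge: [3] + [14] -> [3, 14]
  Merge: [16] + [3, 14] -> [3, 14, 16]
  Split: [19, 28, 22] -> [19] and [28, 22]
    Split: [28, 22] -> [28] and [22]
    Merge: [28] + [22] -> [22, 28]
  Merge: [19] + [22, 28] -> [19, 22, 28]
Merge: [3, 14, 16] + [19, 22, 28] -> [3, 14, 16, 19, 22, 28]

Final sorted array: [3, 14, 16, 19, 22, 28]

The merge sort proceeds by recursively splitting the array and merging sorted halves.
After all merges, the sorted array is [3, 14, 16, 19, 22, 28].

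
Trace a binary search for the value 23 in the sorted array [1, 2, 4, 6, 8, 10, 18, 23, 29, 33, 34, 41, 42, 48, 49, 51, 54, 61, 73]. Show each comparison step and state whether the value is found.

Binary search for 23 in [1, 2, 4, 6, 8, 10, 18, 23, 29, 33, 34, 41, 42, 48, 49, 51, 54, 61, 73]:

lo=0, hi=18, mid=9, arr[mid]=33 -> 33 > 23, search left half
lo=0, hi=8, mid=4, arr[mid]=8 -> 8 < 23, search right half
lo=5, hi=8, mid=6, arr[mid]=18 -> 18 < 23, search right half
lo=7, hi=8, mid=7, arr[mid]=23 -> Found target at index 7!

Binary search finds 23 at index 7 after 4 comparisons. The search repeatedly halves the search space by comparing with the middle element.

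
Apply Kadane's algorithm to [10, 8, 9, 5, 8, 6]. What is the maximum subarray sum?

Using Kadane's algorithm on [10, 8, 9, 5, 8, 6]:

Scanning through the array:
Position 1 (value 8): max_ending_here = 18, max_so_far = 18
Position 2 (value 9): max_ending_here = 27, max_so_far = 27
Position 3 (value 5): max_ending_here = 32, max_so_far = 32
Position 4 (value 8): max_ending_here = 40, max_so_far = 40
Position 5 (value 6): max_ending_here = 46, max_so_far = 46

Maximum subarray: [10, 8, 9, 5, 8, 6]
Maximum sum: 46

The maximum subarray is [10, 8, 9, 5, 8, 6] with sum 46. This subarray runs from index 0 to index 5.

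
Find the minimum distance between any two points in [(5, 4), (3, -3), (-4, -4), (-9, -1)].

Computing all pairwise distances among 4 points:

d((5, 4), (3, -3)) = 7.2801
d((5, 4), (-4, -4)) = 12.0416
d((5, 4), (-9, -1)) = 14.8661
d((3, -3), (-4, -4)) = 7.0711
d((3, -3), (-9, -1)) = 12.1655
d((-4, -4), (-9, -1)) = 5.831 <-- minimum

Closest pair: (-4, -4) and (-9, -1) with distance 5.831

The closest pair is (-4, -4) and (-9, -1) with Euclidean distance 5.831. For 4 points, brute-force pairwise comparison is shown above. For large n, the divide-and-conquer algorithm (sort by x, recurse on halves, check the dividing strip) achieves O(n log n).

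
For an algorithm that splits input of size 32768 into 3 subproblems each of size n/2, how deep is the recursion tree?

For divide and conquer with division factor 2:

Problem sizes at each level:
Level 0: 32768
Level 1: 16384
Level 2: 8192
Level 3: 4096
Level 4: 2048
Level 5: 1024
Level 6: 512
Level 7: 256
Level 8: 128
Level 9: 64
Level 10: 32
Level 11: 16
Level 12: 8
Level 13: 4
Level 14: 2
Level 15: 1

The root is level 0 and the size-1 base case is level 15 (the tree spans levels 0 through 15, i.e. 16 levels counting the root), so the depth is the number of divisions: log_2(32768) = 15

The recursion tree depth is log_2(32768) = 15. At each level, the problem size is divided by 2, so it takes 15 divisions to reduce to a base case of size 1. The algorithm makes 3 recursive calls at each level.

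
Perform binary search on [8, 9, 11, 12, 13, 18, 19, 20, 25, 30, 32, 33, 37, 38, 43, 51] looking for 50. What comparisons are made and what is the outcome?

Binary search for 50 in [8, 9, 11, 12, 13, 18, 19, 20, 25, 30, 32, 33, 37, 38, 43, 51]:

lo=0, hi=15, mid=7, arr[mid]=20 -> 20 < 50, search right half
lo=8, hi=15, mid=11, arr[mid]=33 -> 33 < 50, search right half
lo=12, hi=15, mid=13, arr[mid]=38 -> 38 < 50, search right half
lo=14, hi=15, mid=14, arr[mid]=43 -> 43 < 50, search right half
lo=15, hi=15, mid=15, arr[mid]=51 -> 51 > 50, search left half
lo=15 > hi=14, target 50 not found

Binary search determines that 50 is not in the array after 5 comparisons. The search space was exhausted without finding the target.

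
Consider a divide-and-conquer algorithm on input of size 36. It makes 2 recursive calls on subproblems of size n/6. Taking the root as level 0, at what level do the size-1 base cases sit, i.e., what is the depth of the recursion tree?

For divide and conquer with division factor 6:

Problem sizes at each level:
Level 0: 36
Level 1: 6
Level 2: 1

The root is level 0 and the size-1 base case is level 2 (the tree spans levels 0 through 2, i.e. 3 levels counting the root), so the depth is the number of divisions: log_6(36) = 2

The recursion tree depth is log_6(36) = 2. At each level, the problem size is divided by 6, so it takes 2 divisions to reduce to a base case of size 1. The algorithm makes 2 recursive calls at each level.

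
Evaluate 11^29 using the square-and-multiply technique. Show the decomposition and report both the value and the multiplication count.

Computing 11^29 by squaring (build up from 11^1; each line after the first costs one multiplication):

11^1 = 11
11^2 = (11^1)^2 = 11^2 = 121
11^3 = 11 * 11^2 = 11 * 121 = 1331
11^6 = (11^3)^2 = 1331^2 = 1771561
11^7 = 11 * 11^6 = 11 * 1771561 = 19487171
11^14 = (11^7)^2 = 19487171^2 = 379749833583241
11^28 = (11^14)^2 = 379749833583241^2 = 144209936106499234037676064081
11^29 = 11 * 11^28 = 11 * 144209936106499234037676064081 = 1586309297171491574414436704891

Result: 1586309297171491574414436704891
Multiplications needed: 7 (7 lines after 11^1)

11^29 = 1586309297171491574414436704891. Using exponentiation by squaring, this requires 7 multiplications. The key idea: if the exponent is even, square the half-power; if odd, multiply by the base once.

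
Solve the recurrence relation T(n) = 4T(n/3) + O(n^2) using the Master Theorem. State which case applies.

Master Theorem for T(n) = 4T(n/3) + O(n^2):

a = 4, b = 3, c = 2
log_b(a) = log_3(4) = 1.2619

Case 3: c = 2 > log_3(4) = 1.2619
T(n) = O(n^2) = O(n^2)

For T(n) = 4T(n/3) + O(n^2): log_3(4) = 1.2619. This is Case 3 of the Master Theorem (c > log_b(a), work dominated by root), giving O(n^2).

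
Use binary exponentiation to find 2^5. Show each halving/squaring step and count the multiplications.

Computing 2^5 by squaring (build up from 2^1; each line after the first costs one multiplication):

2^1 = 2
2^2 = (2^1)^2 = 2^2 = 4
2^4 = (2^2)^2 = 4^2 = 16
2^5 = 2 * 2^4 = 2 * 16 = 32

Result: 32
Multiplications needed: 3 (3 lines after 2^1)

2^5 = 32. Using exponentiation by squaring, this requires 3 multiplications. The key idea: if the exponent is even, square the half-power; if odd, multiply by the base once.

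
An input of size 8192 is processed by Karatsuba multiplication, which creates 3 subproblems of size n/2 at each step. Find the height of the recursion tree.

For divide and conquer with division factor 2:

Problem sizes at each level:
Level 0: 8192
Level 1: 4096
Level 2: 2048
Level 3: 1024
Level 4: 512
Level 5: 256
Level 6: 128
Level 7: 64
Level 8: 32
Level 9: 16
Level 10: 8
Level 11: 4
Level 12: 2
Level 13: 1

The root is level 0 and the size-1 base case is level 13 (the tree spans levels 0 through 13, i.e. 14 levels counting the root), so the depth is the number of divisions: log_2(8192) = 13

The recursion tree depth is log_2(8192) = 13. At each level, the problem size is divided by 2, so it takes 13 divisions to reduce to a base case of size 1. The algorithm makes 3 recursive calls at each level.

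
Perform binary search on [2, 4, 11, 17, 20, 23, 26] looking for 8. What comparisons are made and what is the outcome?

Binary search for 8 in [2, 4, 11, 17, 20, 23, 26]:

lo=0, hi=6, mid=3, arr[mid]=17 -> 17 > 8, search left half
lo=0, hi=2, mid=1, arr[mid]=4 -> 4 < 8, search right half
lo=2, hi=2, mid=2, arr[mid]=11 -> 11 > 8, search left half
lo=2 > hi=1, target 8 not found

Binary search determines that 8 is not in the array after 3 comparisons. The search space was exhausted without finding the target.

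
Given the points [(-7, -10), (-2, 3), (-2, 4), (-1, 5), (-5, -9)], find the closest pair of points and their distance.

Computing all pairwise distances among 5 points:

d((-7, -10), (-2, 3)) = 13.9284
d((-7, -10), (-2, 4)) = 14.8661
d((-7, -10), (-1, 5)) = 16.1555
d((-7, -10), (-5, -9)) = 2.2361
d((-2, 3), (-2, 4)) = 1.0 <-- minimum
d((-2, 3), (-1, 5)) = 2.2361
d((-2, 3), (-5, -9)) = 12.3693
d((-2, 4), (-1, 5)) = 1.4142
d((-2, 4), (-5, -9)) = 13.3417
d((-1, 5), (-5, -9)) = 14.5602

Closest pair: (-2, 3) and (-2, 4) with distance 1.0

The closest pair is (-2, 3) and (-2, 4) with Euclidean distance 1.0. For 5 points, brute-force pairwise comparison is shown above. For large n, the divide-and-conquer algorithm (sort by x, recurse on halves, check the dividing strip) achieves O(n log n).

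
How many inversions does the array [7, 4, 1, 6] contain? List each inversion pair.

Finding inversions in [7, 4, 1, 6]:

(0, 1): arr[0]=7 > arr[1]=4
(0, 2): arr[0]=7 > arr[2]=1
(0, 3): arr[0]=7 > arr[3]=6
(1, 2): arr[1]=4 > arr[2]=1

Total inversions: 4

The array has 4 inversion(s): (0,1), (0,2), (0,3), (1,2). Each pair (i,j) satisfies i < j and arr[i] > arr[j].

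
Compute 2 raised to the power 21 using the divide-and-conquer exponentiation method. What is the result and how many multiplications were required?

Computing 2^21 by squaring (build up from 2^1; each line after the first costs one multiplication):

2^1 = 2
2^2 = (2^1)^2 = 2^2 = 4
2^4 = (2^2)^2 = 4^2 = 16
2^5 = 2 * 2^4 = 2 * 16 = 32
2^10 = (2^5)^2 = 32^2 = 1024
2^20 = (2^10)^2 = 1024^2 = 1048576
2^21 = 2 * 2^20 = 2 * 1048576 = 2097152

Result: 2097152
Multiplications needed: 6 (6 lines after 2^1)

2^21 = 2097152. Using exponentiation by squaring, this requires 6 multiplications. The key idea: if the exponent is even, square the half-power; if odd, multiply by the base once.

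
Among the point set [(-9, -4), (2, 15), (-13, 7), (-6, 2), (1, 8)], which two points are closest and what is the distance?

Computing all pairwise distances among 5 points:

d((-9, -4), (2, 15)) = 21.9545
d((-9, -4), (-13, 7)) = 11.7047
d((-9, -4), (-6, 2)) = 6.7082 <-- minimum
d((-9, -4), (1, 8)) = 15.6205
d((2, 15), (-13, 7)) = 17.0
d((2, 15), (-6, 2)) = 15.2643
d((2, 15), (1, 8)) = 7.0711
d((-13, 7), (-6, 2)) = 8.6023
d((-13, 7), (1, 8)) = 14.0357
d((-6, 2), (1, 8)) = 9.2195

Closest pair: (-9, -4) and (-6, 2) with distance 6.7082

The closest pair is (-9, -4) and (-6, 2) with Euclidean distance 6.7082. For 5 points, brute-force pairwise comparison is shown above. For large n, the divide-and-conquer algorithm (sort by x, recurse on halves, check the dividing strip) achieves O(n log n).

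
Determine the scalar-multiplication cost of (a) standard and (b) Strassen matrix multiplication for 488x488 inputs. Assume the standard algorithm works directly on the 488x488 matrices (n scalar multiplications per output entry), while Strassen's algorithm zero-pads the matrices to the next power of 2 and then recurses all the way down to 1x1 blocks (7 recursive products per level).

Matrix multiplication for 488x488 matrices:

Strassen's algorithm requires power-of-2 dimensions. Pad 488x488 to 512x512 (next power of 2).

Standard algorithm: 488^3 = 116214272 multiplications
Strassen's algorithm: 7^(log2(512)) = 7^9 = 40353607 multiplications
Savings: 116214272 - 40353607 = 75860665 multiplications

Standard: 116214272 multiplications (488^3). Strassen: 40353607 multiplications (7^9, after padding to 512x512). Strassen reduces 8 recursive multiplications to 7 at each level.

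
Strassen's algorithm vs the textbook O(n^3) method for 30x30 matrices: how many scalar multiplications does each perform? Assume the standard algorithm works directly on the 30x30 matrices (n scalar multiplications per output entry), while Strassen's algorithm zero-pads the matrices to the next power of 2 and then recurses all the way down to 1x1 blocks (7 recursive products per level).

Matrix multiplication for 30x30 matrices:

Strassen's algorithm requires power-of-2 dimensions. Pad 30x30 to 32x32 (next power of 2).

Standard algorithm: 30^3 = 27000 multiplications
Strassen's algorithm: 7^(log2(32)) = 7^5 = 16807 multiplications
Savings: 27000 - 16807 = 10193 multiplications

Standard: 27000 multiplications (30^3). Strassen: 16807 multiplications (7^5, after padding to 32x32). Strassen reduces 8 recursive multiplications to 7 at each level.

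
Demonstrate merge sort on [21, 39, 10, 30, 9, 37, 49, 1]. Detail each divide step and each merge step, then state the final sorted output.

Merge sort trace:

Split: [21, 39, 10, 30, 9, 37, 49, 1] -> [21, 39, 10, 30] and [9, 37, 49, 1]
  Split: [21, 39, 10, 30] -> [21, 39] and [10, 30]
    Split: [21, 39] -> [21] and [39]
    Merge: [21] + [39] -> [21, 39]
    Split: [10, 30] -> [10] and [30]
    Merge: [10] + [30] -> [10, 30]
  Merge: [21, 39] + [10, 30] -> [10, 21, 30, 39]
  Split: [9, 37, 49, 1] -> [9, 37] and [49, 1]
    Split: [9, 37] -> [9] and [37]
    Merge: [9] + [37] -> [9, 37]
    Split: [49, 1] -> [49] and [1]
    Merge: [49] + [1] -> [1, 49]
  Merge: [9, 37] + [1, 49] -> [1, 9, 37, 49]
Merge: [10, 21, 30, 39] + [1, 9, 37, 49] -> [1, 9, 10, 21, 30, 37, 39, 49]

Final sorted array: [1, 9, 10, 21, 30, 37, 39, 49]

The merge sort proceeds by recursively splitting the array and merging sorted halves.
After all merges, the sorted array is [1, 9, 10, 21, 30, 37, 39, 49].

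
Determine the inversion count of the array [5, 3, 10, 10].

Finding inversions in [5, 3, 10, 10]:

(0, 1): arr[0]=5 > arr[1]=3

Total inversions: 1

The array has 1 inversion(s): (0,1). Each pair (i,j) satisfies i < j and arr[i] > arr[j].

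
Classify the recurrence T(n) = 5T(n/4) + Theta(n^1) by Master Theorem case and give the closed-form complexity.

Master Theorem for T(n) = 5T(n/4) + O(n^1):

a = 5, b = 4, c = 1
log_b(a) = log_4(5) = 1.1610

Case 1: c = 1 < log_4(5) = 1.1610
T(n) = O(n^(log_4 5))

For T(n) = 5T(n/4) + O(n^1): log_4(5) = 1.1610. This is Case 1 of the Master Theorem (c < log_b(a), work dominated by leaves), giving O(n^(log_4 5)).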